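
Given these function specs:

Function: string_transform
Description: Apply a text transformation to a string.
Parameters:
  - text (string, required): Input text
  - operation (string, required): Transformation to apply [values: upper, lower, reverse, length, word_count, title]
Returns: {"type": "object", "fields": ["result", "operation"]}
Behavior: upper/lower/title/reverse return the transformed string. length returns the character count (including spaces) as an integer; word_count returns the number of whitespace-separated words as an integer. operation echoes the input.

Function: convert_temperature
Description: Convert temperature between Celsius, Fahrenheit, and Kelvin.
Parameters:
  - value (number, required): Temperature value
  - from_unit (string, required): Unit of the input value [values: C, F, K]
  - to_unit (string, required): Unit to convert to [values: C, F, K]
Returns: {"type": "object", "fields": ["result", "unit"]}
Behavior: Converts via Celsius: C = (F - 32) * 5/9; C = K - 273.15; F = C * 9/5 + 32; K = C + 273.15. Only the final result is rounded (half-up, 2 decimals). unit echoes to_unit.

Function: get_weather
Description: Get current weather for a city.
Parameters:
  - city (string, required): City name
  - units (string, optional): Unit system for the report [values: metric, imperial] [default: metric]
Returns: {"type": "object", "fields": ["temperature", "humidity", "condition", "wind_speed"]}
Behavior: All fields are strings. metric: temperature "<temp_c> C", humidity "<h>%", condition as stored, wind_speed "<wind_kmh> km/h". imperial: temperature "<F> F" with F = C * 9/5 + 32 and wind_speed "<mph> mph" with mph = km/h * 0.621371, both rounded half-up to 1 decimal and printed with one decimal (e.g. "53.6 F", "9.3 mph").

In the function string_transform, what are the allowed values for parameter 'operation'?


The string_transform spec declares:
  - operation (string, required): Transformation to apply [values: upper, lower, reverse, length, word_count, title]
Allowed values:
upper, lower, reverse, length, word_count, title


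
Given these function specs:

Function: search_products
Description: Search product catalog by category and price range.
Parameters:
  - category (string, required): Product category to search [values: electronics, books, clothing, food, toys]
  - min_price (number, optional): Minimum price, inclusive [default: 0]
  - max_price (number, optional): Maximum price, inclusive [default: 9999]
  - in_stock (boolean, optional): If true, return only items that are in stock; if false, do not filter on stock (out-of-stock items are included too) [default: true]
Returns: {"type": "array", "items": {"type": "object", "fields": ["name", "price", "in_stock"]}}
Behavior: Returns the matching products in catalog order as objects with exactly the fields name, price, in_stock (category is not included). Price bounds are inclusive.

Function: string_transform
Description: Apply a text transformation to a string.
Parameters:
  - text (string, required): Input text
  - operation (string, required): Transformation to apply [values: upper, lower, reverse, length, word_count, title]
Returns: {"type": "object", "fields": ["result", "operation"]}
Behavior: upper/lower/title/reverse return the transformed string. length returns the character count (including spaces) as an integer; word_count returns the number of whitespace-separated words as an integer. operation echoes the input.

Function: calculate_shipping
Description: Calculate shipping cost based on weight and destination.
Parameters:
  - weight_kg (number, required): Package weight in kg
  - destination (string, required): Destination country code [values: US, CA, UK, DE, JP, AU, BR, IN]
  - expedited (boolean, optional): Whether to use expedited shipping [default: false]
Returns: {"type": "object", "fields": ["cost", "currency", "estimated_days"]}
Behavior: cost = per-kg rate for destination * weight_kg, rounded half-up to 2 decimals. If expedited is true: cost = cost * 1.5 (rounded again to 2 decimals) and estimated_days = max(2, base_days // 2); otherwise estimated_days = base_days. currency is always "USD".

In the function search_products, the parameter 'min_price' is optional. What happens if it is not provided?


The search_products spec declares:
  - min_price (number, optional): Minimum price, inclusive [default: 0]
It defaults to 0


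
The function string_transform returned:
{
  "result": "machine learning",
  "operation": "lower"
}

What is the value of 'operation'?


lower


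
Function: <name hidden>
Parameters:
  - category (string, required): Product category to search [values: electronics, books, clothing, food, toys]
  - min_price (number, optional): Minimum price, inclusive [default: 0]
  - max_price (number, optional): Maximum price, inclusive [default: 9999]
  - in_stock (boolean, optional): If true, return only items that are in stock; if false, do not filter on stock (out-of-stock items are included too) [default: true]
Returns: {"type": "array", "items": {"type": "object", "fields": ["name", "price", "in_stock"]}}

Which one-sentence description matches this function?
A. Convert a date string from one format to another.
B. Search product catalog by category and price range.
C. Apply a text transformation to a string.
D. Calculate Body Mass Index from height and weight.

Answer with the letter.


Parameters category, min_price, max_price, in_stock and return "array" fit: Search product catalog by category and price range.
B


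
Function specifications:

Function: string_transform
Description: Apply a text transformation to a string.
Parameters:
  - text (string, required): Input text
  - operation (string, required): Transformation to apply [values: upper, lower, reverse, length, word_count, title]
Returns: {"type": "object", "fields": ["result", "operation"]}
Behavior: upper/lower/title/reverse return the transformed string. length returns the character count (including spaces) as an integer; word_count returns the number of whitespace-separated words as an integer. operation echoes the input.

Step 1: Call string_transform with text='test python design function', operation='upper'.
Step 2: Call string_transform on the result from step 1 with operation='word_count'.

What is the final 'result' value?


Step 1: string_transform(text='test python design function', operation='upper')
  -> result = 'TEST PYTHON DESIGN FUNCTION'
Step 2: string_transform(text='TEST PYTHON DESIGN FUNCTION', operation='word_count')
  words: TEST, PYTHON, DESIGN, FUNCTION -> 4
  -> result = 4
4


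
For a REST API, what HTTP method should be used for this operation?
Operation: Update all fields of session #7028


GET = read, POST = create, PUT = update/replace, DELETE = remove
This operation is an update/replace.
PUT


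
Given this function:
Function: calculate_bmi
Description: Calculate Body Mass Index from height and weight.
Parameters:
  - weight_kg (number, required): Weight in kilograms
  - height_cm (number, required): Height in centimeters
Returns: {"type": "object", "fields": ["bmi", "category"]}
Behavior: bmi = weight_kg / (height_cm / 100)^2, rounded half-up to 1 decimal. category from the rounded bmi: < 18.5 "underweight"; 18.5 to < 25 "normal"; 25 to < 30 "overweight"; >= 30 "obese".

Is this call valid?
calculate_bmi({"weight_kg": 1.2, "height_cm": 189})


Checking all required parameters present and types match... All valid.
Valid


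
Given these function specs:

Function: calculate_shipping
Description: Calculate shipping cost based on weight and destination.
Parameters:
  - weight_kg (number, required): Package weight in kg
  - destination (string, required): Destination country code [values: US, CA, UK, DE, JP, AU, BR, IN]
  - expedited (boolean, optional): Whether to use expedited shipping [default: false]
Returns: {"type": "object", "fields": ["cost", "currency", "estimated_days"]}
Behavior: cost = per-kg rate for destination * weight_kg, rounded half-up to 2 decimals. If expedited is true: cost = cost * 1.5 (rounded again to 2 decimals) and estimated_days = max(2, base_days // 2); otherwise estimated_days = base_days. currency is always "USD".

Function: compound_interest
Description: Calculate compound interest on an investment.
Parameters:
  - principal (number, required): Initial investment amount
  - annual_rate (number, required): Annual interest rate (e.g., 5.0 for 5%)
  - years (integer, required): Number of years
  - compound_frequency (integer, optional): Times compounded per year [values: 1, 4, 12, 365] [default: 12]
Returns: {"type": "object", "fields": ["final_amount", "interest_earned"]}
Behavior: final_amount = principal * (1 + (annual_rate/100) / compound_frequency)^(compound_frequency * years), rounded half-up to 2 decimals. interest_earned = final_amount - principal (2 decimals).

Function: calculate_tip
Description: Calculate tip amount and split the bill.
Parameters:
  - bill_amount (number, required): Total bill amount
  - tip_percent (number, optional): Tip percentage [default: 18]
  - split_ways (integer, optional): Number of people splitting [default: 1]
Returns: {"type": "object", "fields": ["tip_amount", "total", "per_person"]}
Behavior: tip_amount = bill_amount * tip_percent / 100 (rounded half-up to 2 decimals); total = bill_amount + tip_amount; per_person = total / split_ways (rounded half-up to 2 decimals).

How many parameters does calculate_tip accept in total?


Parameters of calculate_tip: bill_amount (required), tip_percent (optional), split_ways (optional)
Total:
3


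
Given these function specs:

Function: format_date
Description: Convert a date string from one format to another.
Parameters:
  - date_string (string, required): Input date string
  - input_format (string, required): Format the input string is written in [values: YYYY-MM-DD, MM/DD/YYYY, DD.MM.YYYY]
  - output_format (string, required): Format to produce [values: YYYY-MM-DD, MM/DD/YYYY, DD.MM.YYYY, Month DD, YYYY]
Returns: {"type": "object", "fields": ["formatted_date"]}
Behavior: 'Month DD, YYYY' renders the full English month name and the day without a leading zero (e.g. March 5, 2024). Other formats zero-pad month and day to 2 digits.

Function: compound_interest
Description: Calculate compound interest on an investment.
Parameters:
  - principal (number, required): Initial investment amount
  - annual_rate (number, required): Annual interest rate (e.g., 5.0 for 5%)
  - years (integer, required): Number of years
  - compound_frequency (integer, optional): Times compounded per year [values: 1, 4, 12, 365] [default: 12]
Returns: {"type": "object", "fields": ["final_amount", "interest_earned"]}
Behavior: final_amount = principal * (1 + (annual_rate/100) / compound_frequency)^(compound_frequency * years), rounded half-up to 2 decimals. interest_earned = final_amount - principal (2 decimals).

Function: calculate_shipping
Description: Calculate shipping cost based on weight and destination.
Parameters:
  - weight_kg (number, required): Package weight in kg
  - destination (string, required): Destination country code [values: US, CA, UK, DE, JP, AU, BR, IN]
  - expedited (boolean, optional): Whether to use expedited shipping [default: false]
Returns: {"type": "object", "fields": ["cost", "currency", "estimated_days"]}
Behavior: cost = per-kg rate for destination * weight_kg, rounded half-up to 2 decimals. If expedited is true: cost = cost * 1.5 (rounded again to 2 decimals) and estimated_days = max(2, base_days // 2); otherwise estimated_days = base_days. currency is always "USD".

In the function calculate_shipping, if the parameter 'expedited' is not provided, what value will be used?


The calculate_shipping spec declares:
  - expedited (boolean, optional): Whether to use expedited shipping [default: false]
Default:
false


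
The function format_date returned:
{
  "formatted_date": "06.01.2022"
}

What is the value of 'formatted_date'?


06.01.2022


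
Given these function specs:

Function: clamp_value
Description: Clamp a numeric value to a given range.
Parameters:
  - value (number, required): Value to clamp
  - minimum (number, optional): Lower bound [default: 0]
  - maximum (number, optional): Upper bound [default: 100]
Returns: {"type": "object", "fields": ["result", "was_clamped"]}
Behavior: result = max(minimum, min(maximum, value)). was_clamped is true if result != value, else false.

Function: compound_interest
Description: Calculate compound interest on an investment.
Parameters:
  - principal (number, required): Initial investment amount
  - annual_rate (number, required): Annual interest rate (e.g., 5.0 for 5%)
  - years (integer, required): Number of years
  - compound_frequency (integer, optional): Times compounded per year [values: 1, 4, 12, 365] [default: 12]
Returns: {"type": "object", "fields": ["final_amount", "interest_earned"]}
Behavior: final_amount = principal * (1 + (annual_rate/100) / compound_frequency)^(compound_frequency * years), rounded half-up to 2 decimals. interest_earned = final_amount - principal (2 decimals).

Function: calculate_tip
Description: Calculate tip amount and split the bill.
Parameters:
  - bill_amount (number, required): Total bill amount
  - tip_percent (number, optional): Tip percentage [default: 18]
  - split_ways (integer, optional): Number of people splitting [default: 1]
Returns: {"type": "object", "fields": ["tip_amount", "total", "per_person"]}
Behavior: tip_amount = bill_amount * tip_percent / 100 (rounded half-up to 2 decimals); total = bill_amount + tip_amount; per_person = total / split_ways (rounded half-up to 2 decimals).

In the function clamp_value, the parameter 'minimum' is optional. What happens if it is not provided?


The clamp_value spec declares:
  - minimum (number, optional): Lower bound [default: 0]
It defaults to 0


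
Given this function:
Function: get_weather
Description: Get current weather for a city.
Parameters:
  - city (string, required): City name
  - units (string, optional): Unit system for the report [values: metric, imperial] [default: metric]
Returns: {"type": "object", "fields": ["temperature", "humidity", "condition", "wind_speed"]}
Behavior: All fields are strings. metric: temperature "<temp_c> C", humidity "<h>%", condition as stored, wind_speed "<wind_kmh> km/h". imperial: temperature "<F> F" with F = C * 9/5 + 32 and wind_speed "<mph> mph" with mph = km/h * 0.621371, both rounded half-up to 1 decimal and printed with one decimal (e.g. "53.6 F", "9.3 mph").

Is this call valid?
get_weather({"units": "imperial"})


Checking required parameters...
Missing required parameter: city
Invalid - missing required parameter 'city'


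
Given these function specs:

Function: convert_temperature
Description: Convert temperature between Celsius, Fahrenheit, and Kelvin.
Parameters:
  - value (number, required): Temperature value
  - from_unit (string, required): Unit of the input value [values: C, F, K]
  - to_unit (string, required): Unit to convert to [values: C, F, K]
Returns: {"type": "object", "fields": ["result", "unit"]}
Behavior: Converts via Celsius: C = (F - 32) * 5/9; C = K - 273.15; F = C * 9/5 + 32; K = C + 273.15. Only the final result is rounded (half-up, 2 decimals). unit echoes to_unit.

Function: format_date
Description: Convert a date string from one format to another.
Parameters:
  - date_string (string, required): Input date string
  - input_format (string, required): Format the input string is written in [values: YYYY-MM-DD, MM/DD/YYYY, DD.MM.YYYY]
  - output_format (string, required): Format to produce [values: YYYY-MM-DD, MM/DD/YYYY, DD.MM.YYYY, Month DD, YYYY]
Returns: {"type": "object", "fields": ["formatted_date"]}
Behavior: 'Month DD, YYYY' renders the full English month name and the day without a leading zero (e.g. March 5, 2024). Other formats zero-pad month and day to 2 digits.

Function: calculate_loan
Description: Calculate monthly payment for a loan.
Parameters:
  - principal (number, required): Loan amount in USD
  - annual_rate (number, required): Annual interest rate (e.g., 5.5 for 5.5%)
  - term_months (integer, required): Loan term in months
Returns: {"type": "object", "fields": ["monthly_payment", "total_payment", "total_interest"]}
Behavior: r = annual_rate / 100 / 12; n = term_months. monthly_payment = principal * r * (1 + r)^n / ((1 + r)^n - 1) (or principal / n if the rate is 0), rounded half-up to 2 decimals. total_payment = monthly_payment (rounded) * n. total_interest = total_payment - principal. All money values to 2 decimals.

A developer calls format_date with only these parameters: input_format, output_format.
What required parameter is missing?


Required parameters: date_string, input_format, output_format
Provided: input_format, output_format
Missing: date_string
date_string


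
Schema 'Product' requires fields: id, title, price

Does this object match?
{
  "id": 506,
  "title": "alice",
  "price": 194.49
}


Checking required fields... All present.
Valid - all required fields present


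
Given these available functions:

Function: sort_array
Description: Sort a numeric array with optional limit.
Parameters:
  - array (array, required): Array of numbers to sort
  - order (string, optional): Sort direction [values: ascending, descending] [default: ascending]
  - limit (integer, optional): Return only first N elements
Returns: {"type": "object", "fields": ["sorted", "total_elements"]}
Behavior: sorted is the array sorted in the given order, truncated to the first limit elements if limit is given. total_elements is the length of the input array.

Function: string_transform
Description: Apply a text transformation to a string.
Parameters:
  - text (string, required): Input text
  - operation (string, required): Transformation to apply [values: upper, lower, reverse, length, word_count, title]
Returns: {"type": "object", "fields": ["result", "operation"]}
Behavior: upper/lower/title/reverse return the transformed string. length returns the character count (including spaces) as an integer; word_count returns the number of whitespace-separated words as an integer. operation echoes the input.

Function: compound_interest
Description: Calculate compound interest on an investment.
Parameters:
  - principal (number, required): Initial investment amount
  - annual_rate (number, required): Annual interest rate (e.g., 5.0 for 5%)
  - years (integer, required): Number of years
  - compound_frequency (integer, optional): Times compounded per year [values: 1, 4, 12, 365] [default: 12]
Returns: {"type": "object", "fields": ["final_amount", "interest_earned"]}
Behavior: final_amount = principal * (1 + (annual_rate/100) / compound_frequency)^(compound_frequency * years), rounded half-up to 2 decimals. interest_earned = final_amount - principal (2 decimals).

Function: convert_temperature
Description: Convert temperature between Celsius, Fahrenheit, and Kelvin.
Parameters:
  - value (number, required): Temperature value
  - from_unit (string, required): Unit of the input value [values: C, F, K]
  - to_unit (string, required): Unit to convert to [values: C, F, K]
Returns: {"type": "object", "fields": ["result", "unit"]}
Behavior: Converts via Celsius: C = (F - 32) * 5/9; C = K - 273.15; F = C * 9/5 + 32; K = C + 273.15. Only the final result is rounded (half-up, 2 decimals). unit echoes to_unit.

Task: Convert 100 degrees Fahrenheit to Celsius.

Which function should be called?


The task needs a function whose description is: Convert temperature between Celsius, Fahrenheit, and Kelvin.
convert_temperature


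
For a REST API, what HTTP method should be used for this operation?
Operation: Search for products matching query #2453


GET = read, POST = create, PUT = update/replace, DELETE = remove
This operation is a read.
GET


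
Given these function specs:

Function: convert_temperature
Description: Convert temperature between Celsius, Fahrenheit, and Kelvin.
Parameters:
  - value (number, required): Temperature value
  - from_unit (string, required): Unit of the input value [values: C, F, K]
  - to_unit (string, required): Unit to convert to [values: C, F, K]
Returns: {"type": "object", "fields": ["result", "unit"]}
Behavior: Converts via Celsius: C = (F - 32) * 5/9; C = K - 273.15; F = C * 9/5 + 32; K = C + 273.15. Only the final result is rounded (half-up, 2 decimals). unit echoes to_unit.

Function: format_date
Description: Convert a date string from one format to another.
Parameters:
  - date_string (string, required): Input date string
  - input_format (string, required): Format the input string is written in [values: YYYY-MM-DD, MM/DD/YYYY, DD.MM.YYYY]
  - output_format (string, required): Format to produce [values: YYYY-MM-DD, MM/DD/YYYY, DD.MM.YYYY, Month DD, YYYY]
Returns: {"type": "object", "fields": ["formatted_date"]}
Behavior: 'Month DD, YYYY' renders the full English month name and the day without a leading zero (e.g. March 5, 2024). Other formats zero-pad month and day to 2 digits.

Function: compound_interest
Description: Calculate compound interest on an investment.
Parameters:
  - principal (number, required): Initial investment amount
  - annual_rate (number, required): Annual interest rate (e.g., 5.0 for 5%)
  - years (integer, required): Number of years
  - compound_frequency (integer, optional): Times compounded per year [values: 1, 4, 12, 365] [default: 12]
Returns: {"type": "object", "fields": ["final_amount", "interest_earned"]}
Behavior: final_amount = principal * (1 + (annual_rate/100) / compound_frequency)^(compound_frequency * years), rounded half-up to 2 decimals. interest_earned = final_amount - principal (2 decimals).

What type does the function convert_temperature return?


The convert_temperature spec declares Returns: {"type": "object", "fields": ["result", "unit"]}
Type:
object


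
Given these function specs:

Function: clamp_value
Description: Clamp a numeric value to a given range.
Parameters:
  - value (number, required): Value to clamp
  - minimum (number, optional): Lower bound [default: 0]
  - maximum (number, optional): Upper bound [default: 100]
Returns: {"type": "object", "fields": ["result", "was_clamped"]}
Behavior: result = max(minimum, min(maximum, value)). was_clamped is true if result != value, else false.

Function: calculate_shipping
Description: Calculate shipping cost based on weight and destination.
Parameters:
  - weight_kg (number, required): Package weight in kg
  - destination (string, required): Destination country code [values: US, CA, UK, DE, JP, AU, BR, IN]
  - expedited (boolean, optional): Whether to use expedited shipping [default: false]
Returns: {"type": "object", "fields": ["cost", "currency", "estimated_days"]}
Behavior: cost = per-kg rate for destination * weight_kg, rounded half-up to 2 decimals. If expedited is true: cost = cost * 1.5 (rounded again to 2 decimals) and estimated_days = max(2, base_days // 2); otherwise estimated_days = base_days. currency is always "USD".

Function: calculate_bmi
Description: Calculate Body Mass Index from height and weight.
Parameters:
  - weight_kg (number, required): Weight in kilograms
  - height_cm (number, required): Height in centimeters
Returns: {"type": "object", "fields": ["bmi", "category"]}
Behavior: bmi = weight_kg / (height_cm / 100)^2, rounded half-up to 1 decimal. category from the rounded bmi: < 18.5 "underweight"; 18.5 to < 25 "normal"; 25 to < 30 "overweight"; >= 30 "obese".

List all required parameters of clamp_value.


Parameters of clamp_value and their required/optional flag:
  value: required
  minimum: optional
  maximum: optional
value


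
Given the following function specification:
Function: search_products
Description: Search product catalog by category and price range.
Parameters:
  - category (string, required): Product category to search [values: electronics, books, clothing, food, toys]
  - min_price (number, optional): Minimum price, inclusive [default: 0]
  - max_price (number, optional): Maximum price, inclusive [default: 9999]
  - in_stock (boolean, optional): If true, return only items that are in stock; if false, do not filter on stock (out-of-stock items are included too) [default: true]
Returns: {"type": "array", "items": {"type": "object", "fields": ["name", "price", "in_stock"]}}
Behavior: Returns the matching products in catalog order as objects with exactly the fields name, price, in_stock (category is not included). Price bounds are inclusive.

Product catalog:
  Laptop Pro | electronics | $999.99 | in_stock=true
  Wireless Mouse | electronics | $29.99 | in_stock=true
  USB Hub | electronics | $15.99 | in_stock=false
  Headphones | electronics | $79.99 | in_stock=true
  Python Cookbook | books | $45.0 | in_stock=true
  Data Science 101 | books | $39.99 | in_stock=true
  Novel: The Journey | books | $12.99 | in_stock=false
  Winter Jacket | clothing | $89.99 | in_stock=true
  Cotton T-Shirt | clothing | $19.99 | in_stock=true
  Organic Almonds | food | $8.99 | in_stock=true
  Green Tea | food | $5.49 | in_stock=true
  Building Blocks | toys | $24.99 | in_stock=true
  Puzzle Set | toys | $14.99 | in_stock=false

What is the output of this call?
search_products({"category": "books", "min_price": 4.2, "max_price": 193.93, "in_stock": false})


Filter: category=books, 4.2 <= price <= 193.93, in_stock=false so stock is not filtered
  Python Cookbook ($45.0): keep
  Data Science 101 ($39.99): keep
  Novel: The Journey ($12.99): keep
Output:
[{"name": "Python Cookbook", "price": 45.0, "in_stock": true}, {"name": "Data Science 101", "price": 39.99, "in_stock": true}, {"name": "Novel: The Journey", "price": 12.99, "in_stock": false}]


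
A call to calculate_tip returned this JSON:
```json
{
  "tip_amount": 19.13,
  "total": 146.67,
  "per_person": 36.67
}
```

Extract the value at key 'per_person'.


36.67


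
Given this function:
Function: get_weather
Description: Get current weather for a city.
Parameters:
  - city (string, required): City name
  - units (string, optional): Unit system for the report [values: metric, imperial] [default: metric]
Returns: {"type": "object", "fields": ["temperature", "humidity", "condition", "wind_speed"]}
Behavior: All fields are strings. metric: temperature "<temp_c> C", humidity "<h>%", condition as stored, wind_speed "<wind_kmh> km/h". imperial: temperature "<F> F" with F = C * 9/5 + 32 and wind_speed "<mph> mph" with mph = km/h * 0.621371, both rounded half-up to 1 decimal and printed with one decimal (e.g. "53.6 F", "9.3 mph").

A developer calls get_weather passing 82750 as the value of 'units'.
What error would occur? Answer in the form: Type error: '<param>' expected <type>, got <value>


Spec: 'units' is declared as string; 82750 is an integer.
Type error: 'units' expected string, got 82750


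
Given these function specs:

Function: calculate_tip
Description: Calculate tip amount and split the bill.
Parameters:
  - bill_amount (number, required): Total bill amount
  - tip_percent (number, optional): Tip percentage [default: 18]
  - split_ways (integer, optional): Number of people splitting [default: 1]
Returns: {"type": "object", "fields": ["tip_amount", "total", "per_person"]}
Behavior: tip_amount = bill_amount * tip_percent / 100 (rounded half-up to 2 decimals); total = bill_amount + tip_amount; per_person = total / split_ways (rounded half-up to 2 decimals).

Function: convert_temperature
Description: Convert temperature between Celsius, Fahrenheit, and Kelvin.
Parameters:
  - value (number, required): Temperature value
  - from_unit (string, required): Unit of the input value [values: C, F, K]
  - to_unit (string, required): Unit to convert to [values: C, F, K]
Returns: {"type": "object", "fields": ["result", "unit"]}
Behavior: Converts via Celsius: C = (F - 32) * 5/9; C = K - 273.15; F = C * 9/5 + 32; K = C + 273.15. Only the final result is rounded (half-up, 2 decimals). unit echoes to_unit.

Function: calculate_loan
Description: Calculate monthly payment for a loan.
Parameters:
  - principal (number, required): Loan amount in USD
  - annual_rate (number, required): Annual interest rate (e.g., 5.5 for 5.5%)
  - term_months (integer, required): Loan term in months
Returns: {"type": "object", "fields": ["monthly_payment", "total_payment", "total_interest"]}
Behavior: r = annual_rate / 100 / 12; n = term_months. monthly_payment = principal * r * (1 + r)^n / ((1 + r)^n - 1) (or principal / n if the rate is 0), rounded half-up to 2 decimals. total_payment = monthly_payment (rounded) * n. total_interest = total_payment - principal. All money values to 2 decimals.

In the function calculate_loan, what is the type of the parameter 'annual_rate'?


The calculate_loan spec declares:
  - annual_rate (number, required): Annual interest rate (e.g., 5.5 for 5.5%)
Type:
number


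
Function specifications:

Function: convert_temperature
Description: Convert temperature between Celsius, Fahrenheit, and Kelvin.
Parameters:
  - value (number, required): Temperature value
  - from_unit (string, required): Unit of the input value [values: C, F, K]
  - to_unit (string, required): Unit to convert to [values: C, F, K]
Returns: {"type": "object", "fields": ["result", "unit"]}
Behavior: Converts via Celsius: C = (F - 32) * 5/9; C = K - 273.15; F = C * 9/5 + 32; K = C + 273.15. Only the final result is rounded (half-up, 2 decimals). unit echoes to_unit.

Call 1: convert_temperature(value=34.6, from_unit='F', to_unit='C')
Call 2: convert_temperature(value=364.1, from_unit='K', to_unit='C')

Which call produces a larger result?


Call 1:
  To C: (34.6 - 32) * 5/9 = 1.444444
  Target is C: 1.444444
  Round to 2 decimals: 1.44
  -> 1.44 C
Call 2:
  To C: 364.1 - 273.15 = 90.95
  Target is C: 90.95
  Round to 2 decimals: 90.95
  -> 90.95 C
Call 2 (90.95 C)


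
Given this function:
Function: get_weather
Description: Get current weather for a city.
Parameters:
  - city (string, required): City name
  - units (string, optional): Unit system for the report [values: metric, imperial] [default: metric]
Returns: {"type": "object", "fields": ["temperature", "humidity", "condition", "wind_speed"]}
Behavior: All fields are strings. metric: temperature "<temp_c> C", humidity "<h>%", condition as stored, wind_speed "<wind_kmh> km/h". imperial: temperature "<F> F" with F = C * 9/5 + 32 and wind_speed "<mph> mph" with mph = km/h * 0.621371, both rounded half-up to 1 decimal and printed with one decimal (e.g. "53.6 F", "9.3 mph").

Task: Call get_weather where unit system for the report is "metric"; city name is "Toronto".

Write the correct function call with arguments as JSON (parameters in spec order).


Mapping each described value to its parameter name:
  'Unit system for the report' -> units = "metric"
  'City name' -> city = "Toronto"
get_weather({"city": "Toronto", "units": "metric"})


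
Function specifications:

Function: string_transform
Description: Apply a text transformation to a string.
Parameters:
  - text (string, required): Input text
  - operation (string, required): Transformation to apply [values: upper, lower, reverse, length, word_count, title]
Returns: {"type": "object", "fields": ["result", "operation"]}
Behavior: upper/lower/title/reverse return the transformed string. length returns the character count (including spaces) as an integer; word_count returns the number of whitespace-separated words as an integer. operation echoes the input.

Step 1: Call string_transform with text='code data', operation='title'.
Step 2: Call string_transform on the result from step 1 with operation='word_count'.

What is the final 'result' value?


Step 1: string_transform(text='code data', operation='title')
  -> result = 'Code Data'
Step 2: string_transform(text='Code Data', operation='word_count')
  words: Code, Data -> 2
  -> result = 2
2


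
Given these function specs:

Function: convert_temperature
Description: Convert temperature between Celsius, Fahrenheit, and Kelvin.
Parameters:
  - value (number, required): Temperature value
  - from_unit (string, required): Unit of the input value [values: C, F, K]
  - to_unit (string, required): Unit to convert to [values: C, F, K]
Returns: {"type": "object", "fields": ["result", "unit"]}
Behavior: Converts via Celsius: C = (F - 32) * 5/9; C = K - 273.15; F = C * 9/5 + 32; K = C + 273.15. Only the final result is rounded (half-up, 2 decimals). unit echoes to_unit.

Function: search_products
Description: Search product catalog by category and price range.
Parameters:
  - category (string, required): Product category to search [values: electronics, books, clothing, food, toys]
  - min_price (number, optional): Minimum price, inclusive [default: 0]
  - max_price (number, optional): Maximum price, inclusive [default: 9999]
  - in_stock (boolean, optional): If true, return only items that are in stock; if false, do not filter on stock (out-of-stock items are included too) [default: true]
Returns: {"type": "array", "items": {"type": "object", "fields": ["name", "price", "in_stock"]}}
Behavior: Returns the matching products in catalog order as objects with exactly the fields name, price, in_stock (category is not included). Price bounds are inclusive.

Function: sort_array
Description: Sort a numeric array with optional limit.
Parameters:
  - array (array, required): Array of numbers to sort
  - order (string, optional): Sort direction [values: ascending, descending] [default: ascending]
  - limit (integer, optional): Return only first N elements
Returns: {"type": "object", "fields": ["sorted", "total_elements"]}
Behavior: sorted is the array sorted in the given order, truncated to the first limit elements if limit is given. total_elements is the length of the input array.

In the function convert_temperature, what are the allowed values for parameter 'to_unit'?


The convert_temperature spec declares:
  - to_unit (string, required): Unit to convert to [values: C, F, K]
Allowed values:
C, F, K


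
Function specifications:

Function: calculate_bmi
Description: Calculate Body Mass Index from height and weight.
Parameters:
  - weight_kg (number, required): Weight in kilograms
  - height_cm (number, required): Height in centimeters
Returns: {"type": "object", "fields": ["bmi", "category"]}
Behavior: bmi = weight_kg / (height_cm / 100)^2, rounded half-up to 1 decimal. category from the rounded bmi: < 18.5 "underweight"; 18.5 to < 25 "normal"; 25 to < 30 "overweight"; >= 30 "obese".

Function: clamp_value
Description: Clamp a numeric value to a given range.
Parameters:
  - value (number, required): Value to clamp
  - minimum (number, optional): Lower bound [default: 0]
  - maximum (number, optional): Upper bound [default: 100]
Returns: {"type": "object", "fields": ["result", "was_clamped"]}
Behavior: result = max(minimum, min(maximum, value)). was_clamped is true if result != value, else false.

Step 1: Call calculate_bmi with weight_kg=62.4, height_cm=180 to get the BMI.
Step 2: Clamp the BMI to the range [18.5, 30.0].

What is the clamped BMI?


Step 1: calculate_bmi(weight_kg=62.4, height_cm=180)
  height_m = 180 / 100 = 1.8
  bmi = 62.4 / 1.8^2 = 62.4 / 3.24 = 19.259259 -> 19.3
  18.5 <= 19.3 < 25 -> normal
  -> bmi = 19.3
Step 2: clamp_value(value=19.3, minimum=18.5, maximum=30.0)
  result = max(18.5, min(30.0, 19.3)) = max(18.5, 19.3) = 19.3
  was_clamped = (19.3 != 19.3) = false
  -> result = 19.3
19.3


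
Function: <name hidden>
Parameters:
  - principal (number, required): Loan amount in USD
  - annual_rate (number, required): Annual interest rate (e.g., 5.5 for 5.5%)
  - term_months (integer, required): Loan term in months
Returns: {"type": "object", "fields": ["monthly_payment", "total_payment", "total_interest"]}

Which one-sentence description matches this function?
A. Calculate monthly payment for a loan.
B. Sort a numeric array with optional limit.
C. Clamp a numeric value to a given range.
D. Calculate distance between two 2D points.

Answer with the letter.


Parameters principal, annual_rate, term_months and return ["monthly_payment", "total_payment", "total_interest"] fit: Calculate monthly payment for a loan.
A


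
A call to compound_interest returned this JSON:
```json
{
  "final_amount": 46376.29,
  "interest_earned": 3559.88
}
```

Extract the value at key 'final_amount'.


46376.29


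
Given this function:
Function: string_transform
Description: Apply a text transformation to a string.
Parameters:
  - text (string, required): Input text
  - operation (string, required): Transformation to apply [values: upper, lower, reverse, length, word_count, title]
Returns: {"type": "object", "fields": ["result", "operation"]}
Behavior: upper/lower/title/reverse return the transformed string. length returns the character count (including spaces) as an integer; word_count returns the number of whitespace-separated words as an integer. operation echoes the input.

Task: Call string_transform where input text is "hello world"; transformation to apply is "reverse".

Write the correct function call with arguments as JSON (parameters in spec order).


Mapping each described value to its parameter name:
  'Input text' -> text = "hello world"
  'Transformation to apply' -> operation = "reverse"
string_transform({"text": "hello world", "operation": "reverse"})


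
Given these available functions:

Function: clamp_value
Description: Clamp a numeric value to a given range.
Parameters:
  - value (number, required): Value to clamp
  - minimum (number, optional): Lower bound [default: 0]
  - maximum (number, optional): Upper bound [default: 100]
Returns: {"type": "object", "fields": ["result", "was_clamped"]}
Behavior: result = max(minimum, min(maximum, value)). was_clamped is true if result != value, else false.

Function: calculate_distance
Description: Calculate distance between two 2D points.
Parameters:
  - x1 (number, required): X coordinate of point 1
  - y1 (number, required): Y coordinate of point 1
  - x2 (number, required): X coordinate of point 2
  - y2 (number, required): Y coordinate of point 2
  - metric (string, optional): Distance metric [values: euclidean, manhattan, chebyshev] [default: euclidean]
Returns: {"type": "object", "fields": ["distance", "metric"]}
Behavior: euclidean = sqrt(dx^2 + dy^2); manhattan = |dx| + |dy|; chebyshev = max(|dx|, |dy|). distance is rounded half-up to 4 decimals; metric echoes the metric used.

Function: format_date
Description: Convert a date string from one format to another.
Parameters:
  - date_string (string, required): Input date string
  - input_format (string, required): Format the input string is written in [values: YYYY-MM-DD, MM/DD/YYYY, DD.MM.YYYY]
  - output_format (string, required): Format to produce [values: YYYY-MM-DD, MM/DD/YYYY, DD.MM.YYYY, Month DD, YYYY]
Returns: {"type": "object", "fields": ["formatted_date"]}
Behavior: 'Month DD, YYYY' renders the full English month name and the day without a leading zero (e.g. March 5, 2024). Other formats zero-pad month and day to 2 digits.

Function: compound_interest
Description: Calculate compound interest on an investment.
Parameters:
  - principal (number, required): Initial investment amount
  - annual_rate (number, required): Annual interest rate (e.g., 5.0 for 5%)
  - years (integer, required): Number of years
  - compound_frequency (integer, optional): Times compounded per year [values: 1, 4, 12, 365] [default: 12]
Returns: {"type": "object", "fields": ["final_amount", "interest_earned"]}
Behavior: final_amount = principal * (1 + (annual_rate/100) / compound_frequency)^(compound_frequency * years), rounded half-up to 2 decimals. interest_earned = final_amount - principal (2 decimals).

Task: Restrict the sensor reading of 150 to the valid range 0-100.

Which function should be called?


The task needs a function whose description is: Clamp a numeric value to a given range.
clamp_value


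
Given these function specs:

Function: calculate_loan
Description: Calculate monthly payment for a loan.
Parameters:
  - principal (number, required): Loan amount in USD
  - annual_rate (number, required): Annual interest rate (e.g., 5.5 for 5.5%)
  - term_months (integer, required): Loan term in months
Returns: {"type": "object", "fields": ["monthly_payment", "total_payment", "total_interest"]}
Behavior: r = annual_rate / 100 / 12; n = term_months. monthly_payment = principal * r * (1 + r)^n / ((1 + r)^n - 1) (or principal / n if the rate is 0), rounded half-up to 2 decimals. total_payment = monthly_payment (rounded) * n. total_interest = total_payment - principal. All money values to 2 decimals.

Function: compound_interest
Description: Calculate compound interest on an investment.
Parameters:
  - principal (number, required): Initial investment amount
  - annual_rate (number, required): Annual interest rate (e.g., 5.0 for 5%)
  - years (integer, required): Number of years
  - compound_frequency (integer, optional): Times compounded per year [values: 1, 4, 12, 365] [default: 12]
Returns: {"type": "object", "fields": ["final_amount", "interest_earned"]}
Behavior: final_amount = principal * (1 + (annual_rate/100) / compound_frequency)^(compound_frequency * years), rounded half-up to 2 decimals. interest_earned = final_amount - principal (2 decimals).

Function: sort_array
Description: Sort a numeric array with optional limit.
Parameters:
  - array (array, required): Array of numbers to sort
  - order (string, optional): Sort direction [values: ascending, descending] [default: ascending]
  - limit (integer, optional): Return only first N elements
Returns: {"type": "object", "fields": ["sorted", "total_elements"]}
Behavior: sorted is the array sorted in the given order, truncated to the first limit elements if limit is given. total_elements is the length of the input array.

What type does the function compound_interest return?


The compound_interest spec declares Returns: {"type": "object", "fields": ["final_amount", "interest_earned"]}
Type:
object
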